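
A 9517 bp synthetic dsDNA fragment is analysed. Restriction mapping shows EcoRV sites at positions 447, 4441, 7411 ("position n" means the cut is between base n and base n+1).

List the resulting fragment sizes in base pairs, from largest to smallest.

3994, 2970, 2106, 447 bp

Linear molecule, 3 cuts → 4 fragments:
  447 − 0 = 447 bp
  4441 − 447 = 3994 bp
  7411 − 4441 = 2970 bp
  9517 − 7411 = 2106 bp
Sorted largest to smallest: 3994, 2970, 2106, 447 bp.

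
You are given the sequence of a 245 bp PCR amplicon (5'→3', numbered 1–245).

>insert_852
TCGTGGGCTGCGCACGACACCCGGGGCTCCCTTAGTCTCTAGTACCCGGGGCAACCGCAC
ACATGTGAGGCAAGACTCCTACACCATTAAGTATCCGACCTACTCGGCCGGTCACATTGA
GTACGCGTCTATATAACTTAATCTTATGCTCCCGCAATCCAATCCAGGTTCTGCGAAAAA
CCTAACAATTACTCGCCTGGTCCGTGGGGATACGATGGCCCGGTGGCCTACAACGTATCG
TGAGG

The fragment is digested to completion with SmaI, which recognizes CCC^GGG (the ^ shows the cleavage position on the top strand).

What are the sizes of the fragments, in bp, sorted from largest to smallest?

198, 25, 22 bp

SmaI sites (CCCGGG) start at positions 20, 45.
SmaI cuts after base 3 of each site, so after positions 22, 47.
Linear molecule, 2 cuts → 3 fragments:
  1–22 → 22 bp
  23–47 → 25 bp
  48–245 → 198 bp
Sorted largest to smallest: 198, 25, 22 bp.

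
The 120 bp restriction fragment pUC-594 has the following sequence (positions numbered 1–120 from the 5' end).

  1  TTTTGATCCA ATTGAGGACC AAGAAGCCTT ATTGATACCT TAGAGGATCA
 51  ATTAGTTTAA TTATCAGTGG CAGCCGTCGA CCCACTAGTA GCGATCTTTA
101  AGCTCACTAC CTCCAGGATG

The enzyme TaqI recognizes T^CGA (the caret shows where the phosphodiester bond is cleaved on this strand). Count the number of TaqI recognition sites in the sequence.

TCGA occurs starting at position 77.
TaqI cuts at 1 site.

1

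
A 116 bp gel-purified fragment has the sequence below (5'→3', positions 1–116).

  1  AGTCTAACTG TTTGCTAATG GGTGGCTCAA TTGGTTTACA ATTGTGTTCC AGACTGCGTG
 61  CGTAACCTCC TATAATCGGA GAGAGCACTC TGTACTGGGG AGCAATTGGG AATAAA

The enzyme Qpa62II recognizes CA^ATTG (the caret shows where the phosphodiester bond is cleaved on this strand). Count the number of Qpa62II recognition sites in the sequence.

3

CAATTG occurs starting at positions 28, 39, 103.
Qpa62II cuts at 3 sites.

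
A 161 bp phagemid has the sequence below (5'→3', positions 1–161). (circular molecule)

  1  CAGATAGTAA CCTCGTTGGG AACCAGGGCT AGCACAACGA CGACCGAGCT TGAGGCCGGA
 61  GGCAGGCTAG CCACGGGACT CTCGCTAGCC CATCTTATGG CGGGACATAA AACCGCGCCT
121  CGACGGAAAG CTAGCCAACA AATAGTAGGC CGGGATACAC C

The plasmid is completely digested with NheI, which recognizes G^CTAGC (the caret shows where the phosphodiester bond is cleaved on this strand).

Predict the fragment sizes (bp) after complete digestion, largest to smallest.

59, 46, 38, 18 bp

NheI sites (GCTAGC) start at positions 28, 66, 84, 130.
NheI cuts after the first base of each site, so after positions 28, 66, 84, 130.
Circular molecule, 4 cuts → 4 fragments:
  29–66 → 38 bp
  67–84 → 18 bp
  85–130 → 46 bp
  131–161 then 1–28 → 31 + 28 = 59 bp
Sorted largest to smallest: 59, 46, 38, 18 bp.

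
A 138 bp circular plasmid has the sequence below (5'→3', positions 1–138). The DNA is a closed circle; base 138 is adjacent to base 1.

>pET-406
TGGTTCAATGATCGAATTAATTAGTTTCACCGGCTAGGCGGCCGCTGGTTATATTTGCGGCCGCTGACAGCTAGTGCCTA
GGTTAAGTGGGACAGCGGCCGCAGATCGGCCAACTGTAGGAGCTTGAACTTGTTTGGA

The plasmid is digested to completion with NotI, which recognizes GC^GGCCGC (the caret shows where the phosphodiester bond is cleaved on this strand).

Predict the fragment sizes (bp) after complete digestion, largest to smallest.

NotI sites (GCGGCCGC) start at positions 38, 57, 95.
NotI cuts after base 2 of each site, so after positions 39, 58, 96.
Circular molecule, 3 cuts → 3 fragments:
  40–58 → 19 bp
  59–96 → 38 bp
  97–138 then 1–39 → 42 + 39 = 81 bp
Sorted largest to smallest: 81, 38, 19 bp.

81, 38, 19 bp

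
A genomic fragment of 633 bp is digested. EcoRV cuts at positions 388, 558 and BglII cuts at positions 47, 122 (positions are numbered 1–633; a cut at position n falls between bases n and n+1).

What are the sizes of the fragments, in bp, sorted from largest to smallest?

Combined cut positions (sorted): 47, 122, 388, 558.
Linear molecule, 4 cuts → 5 fragments:
  47 − 0 = 47 bp
  122 − 47 = 75 bp
  388 − 122 = 266 bp
  558 − 388 = 170 bp
  633 − 558 = 75 bp
Sorted largest to smallest: 266, 170, 75, 75, 47 bp.

266, 170, 75, 75, 47 bp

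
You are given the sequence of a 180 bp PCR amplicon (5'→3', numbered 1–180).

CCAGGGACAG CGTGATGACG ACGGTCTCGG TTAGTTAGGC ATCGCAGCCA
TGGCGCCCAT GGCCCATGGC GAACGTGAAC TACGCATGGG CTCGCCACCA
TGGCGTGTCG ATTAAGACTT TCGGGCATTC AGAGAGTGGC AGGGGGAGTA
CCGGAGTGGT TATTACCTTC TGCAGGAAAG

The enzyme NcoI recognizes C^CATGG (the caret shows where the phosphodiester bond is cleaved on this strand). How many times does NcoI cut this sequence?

4

CCATGG occurs starting at positions 48, 57, 64, 98.
NcoI cuts at 4 sites.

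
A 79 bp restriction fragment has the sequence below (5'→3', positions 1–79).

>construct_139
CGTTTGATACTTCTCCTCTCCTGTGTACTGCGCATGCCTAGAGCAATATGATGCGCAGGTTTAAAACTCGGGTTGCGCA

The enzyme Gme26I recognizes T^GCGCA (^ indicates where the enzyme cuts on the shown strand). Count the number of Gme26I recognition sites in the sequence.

TGCGCA occurs starting at positions 29, 52, 74.
Gme26I cuts at 3 sites.

3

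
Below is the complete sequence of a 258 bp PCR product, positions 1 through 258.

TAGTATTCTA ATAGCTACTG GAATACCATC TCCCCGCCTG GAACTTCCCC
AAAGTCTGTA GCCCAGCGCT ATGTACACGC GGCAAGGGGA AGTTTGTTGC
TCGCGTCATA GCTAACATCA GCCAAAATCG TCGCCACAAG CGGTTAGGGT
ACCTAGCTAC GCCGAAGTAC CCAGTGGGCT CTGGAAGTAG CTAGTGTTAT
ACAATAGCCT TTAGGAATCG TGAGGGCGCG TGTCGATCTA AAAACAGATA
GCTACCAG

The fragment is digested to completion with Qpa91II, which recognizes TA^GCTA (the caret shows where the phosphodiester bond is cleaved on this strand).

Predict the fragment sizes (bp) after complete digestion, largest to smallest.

Qpa91II sites (TAGCTA) start at positions 12, 109, 154, 188, 249.
Qpa91II cuts after base 2 of each site, so after positions 13, 110, 155, 189, 250.
Linear molecule, 5 cuts → 6 fragments:
  1–13 → 13 bp
  14–110 → 97 bp
  111–155 → 45 bp
  156–189 → 34 bp
  190–250 → 61 bp
  251–258 → 8 bp
Sorted largest to smallest: 97, 61, 45, 34, 13, 8 bp.

97, 61, 45, 34, 13, 8 bp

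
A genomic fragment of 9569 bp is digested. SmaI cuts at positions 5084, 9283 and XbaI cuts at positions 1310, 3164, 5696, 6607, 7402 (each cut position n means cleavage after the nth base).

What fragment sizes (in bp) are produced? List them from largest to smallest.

1920, 1881, 1854, 1310, 911, 795, 612, 286 bp

Combined cut positions (sorted): 1310, 3164, 5084, 5696, 6607, 7402, 9283.
Linear molecule, 7 cuts → 8 fragments:
  1310 − 0 = 1310 bp
  3164 − 1310 = 1854 bp
  5084 − 3164 = 1920 bp
  5696 − 5084 = 612 bp
  6607 − 5696 = 911 bp
  7402 − 6607 = 795 bp
  9283 − 7402 = 1881 bp
  9569 − 9283 = 286 bp
Sorted largest to smallest: 1920, 1881, 1854, 1310, 911, 795, 612, 286 bp.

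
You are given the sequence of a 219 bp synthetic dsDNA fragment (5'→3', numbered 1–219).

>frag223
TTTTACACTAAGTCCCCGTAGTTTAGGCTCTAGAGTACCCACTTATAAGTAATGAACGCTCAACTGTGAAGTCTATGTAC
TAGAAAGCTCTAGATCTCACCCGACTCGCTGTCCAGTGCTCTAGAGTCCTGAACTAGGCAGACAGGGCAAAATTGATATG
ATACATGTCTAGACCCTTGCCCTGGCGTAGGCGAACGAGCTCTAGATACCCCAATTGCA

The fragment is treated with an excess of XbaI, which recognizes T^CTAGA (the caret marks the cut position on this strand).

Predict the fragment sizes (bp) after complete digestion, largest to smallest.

60, 48, 33, 31, 29, 18 bp

XbaI sites (TCTAGA) start at positions 29, 89, 120, 168, 201.
XbaI cuts after the first base of each site, so after positions 29, 89, 120, 168, 201.
Linear molecule, 5 cuts → 6 fragments:
  1–29 → 29 bp
  30–89 → 60 bp
  90–120 → 31 bp
  121–168 → 48 bp
  169–201 → 33 bp
  202–219 → 18 bp
Sorted largest to smallest: 60, 48, 33, 31, 29, 18 bp.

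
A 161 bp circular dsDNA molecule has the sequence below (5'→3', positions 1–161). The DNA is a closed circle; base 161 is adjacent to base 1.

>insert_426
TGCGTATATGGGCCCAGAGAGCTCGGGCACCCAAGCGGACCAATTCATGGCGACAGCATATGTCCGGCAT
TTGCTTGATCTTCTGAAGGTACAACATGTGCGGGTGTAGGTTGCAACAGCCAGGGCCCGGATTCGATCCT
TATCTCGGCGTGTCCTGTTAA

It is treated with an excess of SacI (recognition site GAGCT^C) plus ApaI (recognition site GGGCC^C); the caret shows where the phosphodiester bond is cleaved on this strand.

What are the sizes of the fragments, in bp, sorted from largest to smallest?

The SacI site (GAGCTC) starts at position 19.
SacI cuts after base 5 of each site (before the last base), so after position 23.
ApaI sites (GGGCCC) start at positions 10, 123.
ApaI cuts after base 5 of each site (before the last base), so after positions 14, 127.
Combined cut positions: 14, 23, 127.
Circular molecule, 3 cuts → 3 fragments:
  15–23 → 9 bp
  24–127 → 104 bp
  128–161 then 1–14 → 34 + 14 = 48 bp
Sorted largest to smallest: 104, 48, 9 bp.

104, 48, 9 bp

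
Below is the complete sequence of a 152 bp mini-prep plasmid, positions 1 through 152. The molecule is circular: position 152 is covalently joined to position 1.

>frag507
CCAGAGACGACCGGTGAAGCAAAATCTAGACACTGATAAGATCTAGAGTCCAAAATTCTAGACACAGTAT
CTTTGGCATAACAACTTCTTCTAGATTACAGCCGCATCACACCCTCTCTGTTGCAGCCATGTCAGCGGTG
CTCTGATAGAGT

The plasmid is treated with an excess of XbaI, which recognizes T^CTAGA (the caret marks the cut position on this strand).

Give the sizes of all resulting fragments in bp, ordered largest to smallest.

XbaI sites (TCTAGA) start at positions 25, 42, 57, 90.
XbaI cuts after the first base of each site, so after positions 25, 42, 57, 90.
Circular molecule, 4 cuts → 4 fragments:
  26–42 → 17 bp
  43–57 → 15 bp
  58–90 → 33 bp
  91–152 then 1–25 → 62 + 25 = 87 bp
Sorted largest to smallest: 87, 33, 17, 15 bp.

87, 33, 17, 15 bp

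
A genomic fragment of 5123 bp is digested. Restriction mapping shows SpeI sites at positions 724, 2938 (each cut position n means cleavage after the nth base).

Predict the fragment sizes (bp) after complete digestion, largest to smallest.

2214, 2185, 724 bp

Linear molecule, 2 cuts → 3 fragments:
  724 − 0 = 724 bp
  2938 − 724 = 2214 bp
  5123 − 2938 = 2185 bp
Sorted largest to smallest: 2214, 2185, 724 bp.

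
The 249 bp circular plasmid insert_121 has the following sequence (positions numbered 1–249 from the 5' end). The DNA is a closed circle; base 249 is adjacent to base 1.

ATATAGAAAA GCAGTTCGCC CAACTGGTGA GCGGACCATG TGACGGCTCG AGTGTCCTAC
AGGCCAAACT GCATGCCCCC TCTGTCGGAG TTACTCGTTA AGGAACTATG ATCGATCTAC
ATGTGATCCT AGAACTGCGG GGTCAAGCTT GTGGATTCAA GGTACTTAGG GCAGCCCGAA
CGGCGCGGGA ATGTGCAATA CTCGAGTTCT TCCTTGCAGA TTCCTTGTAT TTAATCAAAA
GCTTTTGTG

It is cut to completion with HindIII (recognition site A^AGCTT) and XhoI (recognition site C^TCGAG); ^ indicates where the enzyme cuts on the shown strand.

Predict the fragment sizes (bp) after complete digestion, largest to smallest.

HindIII sites (AAGCTT) start at positions 145, 239.
HindIII cuts after the first base of each site, so after positions 145, 239.
XhoI sites (CTCGAG) start at positions 47, 201.
XhoI cuts after the first base of each site, so after positions 47, 201.
Combined cut positions: 47, 145, 201, 239.
Circular molecule, 4 cuts → 4 fragments:
  48–145 → 98 bp
  146–201 → 56 bp
  202–239 → 38 bp
  240–249 then 1–47 → 10 + 47 = 57 bp
Sorted largest to smallest: 98, 57, 56, 38 bp.

98, 57, 56, 38 bp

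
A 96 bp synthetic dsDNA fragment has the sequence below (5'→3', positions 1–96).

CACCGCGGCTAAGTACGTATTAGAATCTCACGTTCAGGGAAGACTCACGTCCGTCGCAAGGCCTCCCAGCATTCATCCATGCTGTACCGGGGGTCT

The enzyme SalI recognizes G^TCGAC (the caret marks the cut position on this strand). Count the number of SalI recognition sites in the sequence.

No occurrence of GTCGAC is present in the sequence.
SalI does not cut: 0 sites.

0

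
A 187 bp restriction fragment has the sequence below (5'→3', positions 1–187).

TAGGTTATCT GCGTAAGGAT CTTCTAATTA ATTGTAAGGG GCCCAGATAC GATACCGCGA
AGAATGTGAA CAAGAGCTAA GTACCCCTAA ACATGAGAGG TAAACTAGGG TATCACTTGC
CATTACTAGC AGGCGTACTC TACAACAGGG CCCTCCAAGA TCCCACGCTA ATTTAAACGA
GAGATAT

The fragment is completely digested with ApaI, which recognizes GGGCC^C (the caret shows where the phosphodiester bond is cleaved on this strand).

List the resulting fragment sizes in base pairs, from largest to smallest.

ApaI sites (GGGCCC) start at positions 39, 148.
ApaI cuts after base 5 of each site (before the last base), so after positions 43, 152.
Linear molecule, 2 cuts → 3 fragments:
  1–43 → 43 bp
  44–152 → 109 bp
  153–187 → 35 bp
Sorted largest to smallest: 109, 43, 35 bp.

109, 43, 35 bp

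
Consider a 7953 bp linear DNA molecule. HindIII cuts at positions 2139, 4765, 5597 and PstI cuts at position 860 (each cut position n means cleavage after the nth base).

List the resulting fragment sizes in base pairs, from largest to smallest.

2626, 2356, 1279, 860, 832 bp

Combined cut positions (sorted): 860, 2139, 4765, 5597.
Linear molecule, 4 cuts → 5 fragments:
  860 − 0 = 860 bp
  2139 − 860 = 1279 bp
  4765 − 2139 = 2626 bp
  5597 − 4765 = 832 bp
  7953 − 5597 = 2356 bp
Sorted largest to smallest: 2626, 2356, 1279, 860, 832 bp.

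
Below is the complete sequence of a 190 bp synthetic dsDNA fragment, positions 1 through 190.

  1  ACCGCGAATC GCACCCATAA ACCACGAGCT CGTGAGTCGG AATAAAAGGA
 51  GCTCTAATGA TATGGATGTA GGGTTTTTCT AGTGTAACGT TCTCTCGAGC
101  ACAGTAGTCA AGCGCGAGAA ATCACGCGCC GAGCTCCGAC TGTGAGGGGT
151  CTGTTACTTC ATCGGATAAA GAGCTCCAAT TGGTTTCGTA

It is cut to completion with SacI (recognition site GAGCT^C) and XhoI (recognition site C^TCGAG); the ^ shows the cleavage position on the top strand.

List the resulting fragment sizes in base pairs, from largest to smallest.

41, 41, 40, 30, 23, 15 bp

SacI sites (GAGCTC) start at positions 26, 49, 131, 171.
SacI cuts after base 5 of each site (before the last base), so after positions 30, 53, 135, 175.
The XhoI site (CTCGAG) starts at position 94.
XhoI cuts after the first base of each site, so after position 94.
Combined cut positions: 30, 53, 94, 135, 175.
Linear molecule, 5 cuts → 6 fragments:
  1–30 → 30 bp
  31–53 → 23 bp
  54–94 → 41 bp
  95–135 → 41 bp
  136–175 → 40 bp
  176–190 → 15 bp
Sorted largest to smallest: 41, 41, 40, 30, 23, 15 bp.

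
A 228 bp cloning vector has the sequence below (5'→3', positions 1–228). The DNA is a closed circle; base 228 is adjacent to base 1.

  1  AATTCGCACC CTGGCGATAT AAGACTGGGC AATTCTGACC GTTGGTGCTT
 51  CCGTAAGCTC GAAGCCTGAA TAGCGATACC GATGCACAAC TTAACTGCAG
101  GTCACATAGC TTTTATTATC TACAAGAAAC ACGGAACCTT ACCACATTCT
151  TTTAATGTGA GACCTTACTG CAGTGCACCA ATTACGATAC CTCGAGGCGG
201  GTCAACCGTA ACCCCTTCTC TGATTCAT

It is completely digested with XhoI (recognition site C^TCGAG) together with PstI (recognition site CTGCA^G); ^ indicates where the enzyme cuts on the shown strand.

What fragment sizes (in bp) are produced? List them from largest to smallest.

136, 73, 19 bp

The XhoI site (CTCGAG) starts at position 191.
XhoI cuts after the first base of each site, so after position 191.
PstI sites (CTGCAG) start at positions 95, 168.
PstI cuts after base 5 of each site (before the last base), so after positions 99, 172.
Combined cut positions: 99, 172, 191.
Circular molecule, 3 cuts → 3 fragments:
  100–172 → 73 bp
  173–191 → 19 bp
  192–228 then 1–99 → 37 + 99 = 136 bp
Sorted largest to smallest: 136, 73, 19 bp.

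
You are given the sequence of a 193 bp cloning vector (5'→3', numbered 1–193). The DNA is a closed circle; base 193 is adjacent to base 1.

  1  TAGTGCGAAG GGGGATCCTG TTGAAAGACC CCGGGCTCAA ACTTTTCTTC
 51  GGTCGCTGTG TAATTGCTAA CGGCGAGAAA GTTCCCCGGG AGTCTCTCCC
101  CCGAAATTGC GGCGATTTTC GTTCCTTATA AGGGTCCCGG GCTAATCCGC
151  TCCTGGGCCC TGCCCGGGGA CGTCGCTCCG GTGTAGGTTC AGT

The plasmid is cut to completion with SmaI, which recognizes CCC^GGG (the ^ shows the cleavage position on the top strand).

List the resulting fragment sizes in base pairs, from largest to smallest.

SmaI sites (CCCGGG) start at positions 30, 85, 136, 163.
SmaI cuts after base 3 of each site, so after positions 32, 87, 138, 165.
Circular molecule, 4 cuts → 4 fragments:
  33–87 → 55 bp
  88–138 → 51 bp
  139–165 → 27 bp
  166–193 then 1–32 → 28 + 32 = 60 bp
Sorted largest to smallest: 60, 55, 51, 27 bp.

60, 55, 51, 27 bp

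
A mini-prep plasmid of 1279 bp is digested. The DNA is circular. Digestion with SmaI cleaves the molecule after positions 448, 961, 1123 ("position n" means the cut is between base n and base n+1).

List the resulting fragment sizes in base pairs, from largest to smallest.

604, 513, 162 bp

Circular molecule, 3 cuts → 3 fragments:
  961 − 448 = 513 bp
  1123 − 961 = 162 bp
  wrap: 1279 − 1123 + 448 = 604 bp
Sorted largest to smallest: 604, 513, 162 bp.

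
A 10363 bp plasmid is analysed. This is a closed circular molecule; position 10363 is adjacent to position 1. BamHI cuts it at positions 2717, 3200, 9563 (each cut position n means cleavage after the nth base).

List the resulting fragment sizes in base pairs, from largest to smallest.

6363, 3517, 483 bp

Circular molecule, 3 cuts → 3 fragments:
  3200 − 2717 = 483 bp
  9563 − 3200 = 6363 bp
  wrap: 10363 − 9563 + 2717 = 3517 bp
Sorted largest to smallest: 6363, 3517, 483 bp.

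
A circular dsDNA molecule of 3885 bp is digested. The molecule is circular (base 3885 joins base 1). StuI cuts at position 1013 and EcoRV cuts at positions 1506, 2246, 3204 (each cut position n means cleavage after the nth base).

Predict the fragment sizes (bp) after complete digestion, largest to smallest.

1694, 958, 740, 493 bp

Combined cut positions (sorted): 1013, 1506, 2246, 3204.
Circular molecule, 4 cuts → 4 fragments:
  1506 − 1013 = 493 bp
  2246 − 1506 = 740 bp
  3204 − 2246 = 958 bp
  wrap: 3885 − 3204 + 1013 = 1694 bp
Sorted largest to smallest: 1694, 958, 740, 493 bp.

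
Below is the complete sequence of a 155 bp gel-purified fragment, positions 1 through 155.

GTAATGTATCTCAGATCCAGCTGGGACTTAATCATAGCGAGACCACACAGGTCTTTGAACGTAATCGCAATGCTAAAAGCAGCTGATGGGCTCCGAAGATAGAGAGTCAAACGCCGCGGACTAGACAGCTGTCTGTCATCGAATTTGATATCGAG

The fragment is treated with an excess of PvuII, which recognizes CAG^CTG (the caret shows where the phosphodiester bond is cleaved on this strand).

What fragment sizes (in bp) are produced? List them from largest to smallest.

62, 46, 27, 20 bp

PvuII sites (CAGCTG) start at positions 18, 80, 126.
PvuII cuts after base 3 of each site, so after positions 20, 82, 128.
Linear molecule, 3 cuts → 4 fragments:
  1–20 → 20 bp
  21–82 → 62 bp
  83–128 → 46 bp
  129–155 → 27 bp
Sorted largest to smallest: 62, 46, 27, 20 bp.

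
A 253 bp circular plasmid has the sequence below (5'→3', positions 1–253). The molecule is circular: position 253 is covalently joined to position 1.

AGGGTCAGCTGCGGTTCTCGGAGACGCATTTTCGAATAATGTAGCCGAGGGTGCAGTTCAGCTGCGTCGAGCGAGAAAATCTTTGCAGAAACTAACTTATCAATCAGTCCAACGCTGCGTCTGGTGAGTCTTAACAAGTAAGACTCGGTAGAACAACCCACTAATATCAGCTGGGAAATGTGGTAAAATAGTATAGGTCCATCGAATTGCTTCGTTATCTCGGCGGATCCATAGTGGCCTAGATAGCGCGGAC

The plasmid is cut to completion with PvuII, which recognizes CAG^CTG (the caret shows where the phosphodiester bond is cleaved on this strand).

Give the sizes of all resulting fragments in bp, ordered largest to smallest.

109, 91, 53 bp

PvuII sites (CAGCTG) start at positions 6, 59, 168.
PvuII cuts after base 3 of each site, so after positions 8, 61, 170.
Circular molecule, 3 cuts → 3 fragments:
  9–61 → 53 bp
  62–170 → 109 bp
  171–253 then 1–8 → 83 + 8 = 91 bp
Sorted largest to smallest: 109, 91, 53 bp.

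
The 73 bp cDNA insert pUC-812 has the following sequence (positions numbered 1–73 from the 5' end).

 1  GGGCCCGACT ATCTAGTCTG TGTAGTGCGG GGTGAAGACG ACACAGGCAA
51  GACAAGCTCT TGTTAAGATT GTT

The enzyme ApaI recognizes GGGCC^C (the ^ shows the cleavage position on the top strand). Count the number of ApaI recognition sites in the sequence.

GGGCCC occurs starting at position 1.
ApaI cuts at 1 site.

1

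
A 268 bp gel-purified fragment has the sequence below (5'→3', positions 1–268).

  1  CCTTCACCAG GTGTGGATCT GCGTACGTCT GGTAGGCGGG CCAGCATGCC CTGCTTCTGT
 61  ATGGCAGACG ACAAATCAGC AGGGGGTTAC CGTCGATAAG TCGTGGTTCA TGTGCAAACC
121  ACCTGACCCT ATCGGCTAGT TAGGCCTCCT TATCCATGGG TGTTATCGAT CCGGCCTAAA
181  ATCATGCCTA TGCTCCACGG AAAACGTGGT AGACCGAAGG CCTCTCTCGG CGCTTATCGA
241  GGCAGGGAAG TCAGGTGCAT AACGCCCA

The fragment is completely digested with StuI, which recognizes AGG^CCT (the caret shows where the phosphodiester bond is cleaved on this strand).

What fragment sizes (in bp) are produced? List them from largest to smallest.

StuI sites (AGGCCT) start at positions 142, 218.
StuI cuts after base 3 of each site, so after positions 144, 220.
Linear molecule, 2 cuts → 3 fragments:
  1–144 → 144 bp
  145–220 → 76 bp
  221–268 → 48 bp
Sorted largest to smallest: 144, 76, 48 bp.

144, 76, 48 bp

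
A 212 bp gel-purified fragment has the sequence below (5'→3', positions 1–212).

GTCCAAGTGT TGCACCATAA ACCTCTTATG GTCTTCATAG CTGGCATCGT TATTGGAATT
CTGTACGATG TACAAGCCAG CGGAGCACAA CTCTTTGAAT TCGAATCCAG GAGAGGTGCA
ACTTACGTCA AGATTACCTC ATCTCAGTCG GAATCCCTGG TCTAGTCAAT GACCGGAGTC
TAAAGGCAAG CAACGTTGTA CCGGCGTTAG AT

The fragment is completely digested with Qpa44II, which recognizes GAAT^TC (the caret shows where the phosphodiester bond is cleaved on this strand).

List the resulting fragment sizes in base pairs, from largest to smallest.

112, 59, 41 bp

Qpa44II sites (GAATTC) start at positions 56, 97.
Qpa44II cuts after base 4 of each site, so after positions 59, 100.
Linear molecule, 2 cuts → 3 fragments:
  1–59 → 59 bp
  60–100 → 41 bp
  101–212 → 112 bp
Sorted largest to smallest: 112, 59, 41 bp.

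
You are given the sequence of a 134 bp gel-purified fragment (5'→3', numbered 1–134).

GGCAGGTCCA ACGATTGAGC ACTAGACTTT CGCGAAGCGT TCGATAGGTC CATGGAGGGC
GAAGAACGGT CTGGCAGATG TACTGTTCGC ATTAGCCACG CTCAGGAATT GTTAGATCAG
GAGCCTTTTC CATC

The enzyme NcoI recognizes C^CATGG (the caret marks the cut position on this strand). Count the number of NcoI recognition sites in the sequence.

1

CCATGG occurs starting at position 50.
NcoI cuts at 1 site.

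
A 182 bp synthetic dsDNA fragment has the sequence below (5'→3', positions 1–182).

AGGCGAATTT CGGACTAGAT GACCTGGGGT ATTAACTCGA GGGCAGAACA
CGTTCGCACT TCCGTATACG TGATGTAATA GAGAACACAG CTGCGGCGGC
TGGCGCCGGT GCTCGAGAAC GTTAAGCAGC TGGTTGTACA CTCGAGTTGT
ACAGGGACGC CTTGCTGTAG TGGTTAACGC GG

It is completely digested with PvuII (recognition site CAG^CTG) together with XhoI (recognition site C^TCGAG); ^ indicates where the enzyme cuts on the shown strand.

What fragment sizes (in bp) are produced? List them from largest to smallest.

54, 41, 36, 22, 17, 12 bp

PvuII sites (CAGCTG) start at positions 88, 127.
PvuII cuts after base 3 of each site, so after positions 90, 129.
XhoI sites (CTCGAG) start at positions 36, 112, 141.
XhoI cuts after the first base of each site, so after positions 36, 112, 141.
Combined cut positions: 36, 90, 112, 129, 141.
Linear molecule, 5 cuts → 6 fragments:
  1–36 → 36 bp
  37–90 → 54 bp
  91–112 → 22 bp
  113–129 → 17 bp
  130–141 → 12 bp
  142–182 → 41 bp
Sorted largest to smallest: 54, 41, 36, 22, 17, 12 bp.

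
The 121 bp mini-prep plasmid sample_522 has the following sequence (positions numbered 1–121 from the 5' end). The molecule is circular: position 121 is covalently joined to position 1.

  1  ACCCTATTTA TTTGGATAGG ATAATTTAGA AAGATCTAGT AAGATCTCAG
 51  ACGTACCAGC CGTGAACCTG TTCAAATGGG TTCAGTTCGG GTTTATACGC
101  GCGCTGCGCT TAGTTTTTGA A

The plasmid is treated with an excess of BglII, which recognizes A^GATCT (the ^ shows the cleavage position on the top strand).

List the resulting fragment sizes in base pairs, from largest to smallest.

111, 10 bp

BglII sites (AGATCT) start at positions 32, 42.
BglII cuts after the first base of each site, so after positions 32, 42.
Circular molecule, 2 cuts → 2 fragments:
  33–42 → 10 bp
  43–121 then 1–32 → 79 + 32 = 111 bp
Sorted largest to smallest: 111, 10 bp.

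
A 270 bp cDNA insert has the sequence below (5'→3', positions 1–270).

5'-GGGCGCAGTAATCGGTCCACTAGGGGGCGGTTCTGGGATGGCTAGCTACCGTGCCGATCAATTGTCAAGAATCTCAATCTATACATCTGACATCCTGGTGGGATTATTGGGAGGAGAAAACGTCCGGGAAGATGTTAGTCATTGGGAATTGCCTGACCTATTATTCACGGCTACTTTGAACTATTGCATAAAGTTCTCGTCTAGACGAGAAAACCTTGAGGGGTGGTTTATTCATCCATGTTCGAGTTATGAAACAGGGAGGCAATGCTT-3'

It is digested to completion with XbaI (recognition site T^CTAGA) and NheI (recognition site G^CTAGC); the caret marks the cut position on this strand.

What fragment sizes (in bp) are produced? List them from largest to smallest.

The XbaI site (TCTAGA) starts at position 200.
XbaI cuts after the first base of each site, so after position 200.
The NheI site (GCTAGC) starts at position 41.
NheI cuts after the first base of each site, so after position 41.
Combined cut positions: 41, 200.
Linear molecule, 2 cuts → 3 fragments:
  1–41 → 41 bp
  42–200 → 159 bp
  201–270 → 70 bp
Sorted largest to smallest: 159, 70, 41 bp.

159, 70, 41 bp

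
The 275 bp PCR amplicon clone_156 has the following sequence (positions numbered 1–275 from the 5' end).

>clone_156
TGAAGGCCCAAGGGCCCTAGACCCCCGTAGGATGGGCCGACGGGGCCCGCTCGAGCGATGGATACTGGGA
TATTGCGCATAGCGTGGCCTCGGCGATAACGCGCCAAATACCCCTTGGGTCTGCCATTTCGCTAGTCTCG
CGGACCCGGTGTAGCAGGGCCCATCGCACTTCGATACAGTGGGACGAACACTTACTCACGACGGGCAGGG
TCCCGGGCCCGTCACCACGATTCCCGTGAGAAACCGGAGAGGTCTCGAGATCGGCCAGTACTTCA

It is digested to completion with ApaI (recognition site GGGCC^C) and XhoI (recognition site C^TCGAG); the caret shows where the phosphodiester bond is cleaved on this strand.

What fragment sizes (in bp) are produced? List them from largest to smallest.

111, 58, 35, 31, 21, 16, 3 bp

ApaI sites (GGGCCC) start at positions 12, 43, 157, 215.
ApaI cuts after base 5 of each site (before the last base), so after positions 16, 47, 161, 219.
XhoI sites (CTCGAG) start at positions 50, 254.
XhoI cuts after the first base of each site, so after positions 50, 254.
Combined cut positions: 16, 47, 50, 161, 219, 254.
Linear molecule, 6 cuts → 7 fragments:
  1–16 → 16 bp
  17–47 → 31 bp
  48–50 → 3 bp
  51–161 → 111 bp
  162–219 → 58 bp
  220–254 → 35 bp
  255–275 → 21 bp
Sorted largest to smallest: 111, 58, 35, 31, 21, 16, 3 bp.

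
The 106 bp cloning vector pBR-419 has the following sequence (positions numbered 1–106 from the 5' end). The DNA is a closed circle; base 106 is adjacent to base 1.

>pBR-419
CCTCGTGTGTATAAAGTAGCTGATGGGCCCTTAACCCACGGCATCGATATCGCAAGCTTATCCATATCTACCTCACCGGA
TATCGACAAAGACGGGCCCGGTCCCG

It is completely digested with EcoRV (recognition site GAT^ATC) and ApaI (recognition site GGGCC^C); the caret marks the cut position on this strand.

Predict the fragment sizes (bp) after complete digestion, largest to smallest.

EcoRV sites (GATATC) start at positions 46, 79.
EcoRV cuts after base 3 of each site, so after positions 48, 81.
ApaI sites (GGGCCC) start at positions 25, 94.
ApaI cuts after base 5 of each site (before the last base), so after positions 29, 98.
Combined cut positions: 29, 48, 81, 98.
Circular molecule, 4 cuts → 4 fragments:
  30–48 → 19 bp
  49–81 → 33 bp
  82–98 → 17 bp
  99–106 then 1–29 → 8 + 29 = 37 bp
Sorted largest to smallest: 37, 33, 19, 17 bp.

37, 33, 19, 17 bp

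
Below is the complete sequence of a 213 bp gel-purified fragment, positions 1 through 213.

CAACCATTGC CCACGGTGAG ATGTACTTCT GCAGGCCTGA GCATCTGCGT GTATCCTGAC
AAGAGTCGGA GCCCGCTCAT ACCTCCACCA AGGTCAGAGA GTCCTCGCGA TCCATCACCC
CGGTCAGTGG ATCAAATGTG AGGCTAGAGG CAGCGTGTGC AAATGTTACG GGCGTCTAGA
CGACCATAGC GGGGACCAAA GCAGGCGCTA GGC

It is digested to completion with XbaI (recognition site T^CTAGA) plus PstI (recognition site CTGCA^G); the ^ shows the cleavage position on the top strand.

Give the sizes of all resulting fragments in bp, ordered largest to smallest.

The XbaI site (TCTAGA) starts at position 175.
XbaI cuts after the first base of each site, so after position 175.
The PstI site (CTGCAG) starts at position 29.
PstI cuts after base 5 of each site (before the last base), so after position 33.
Combined cut positions: 33, 175.
Linear molecule, 2 cuts → 3 fragments:
  1–33 → 33 bp
  34–175 → 142 bp
  176–213 → 38 bp
Sorted largest to smallest: 142, 38, 33 bp.

142, 38, 33 bp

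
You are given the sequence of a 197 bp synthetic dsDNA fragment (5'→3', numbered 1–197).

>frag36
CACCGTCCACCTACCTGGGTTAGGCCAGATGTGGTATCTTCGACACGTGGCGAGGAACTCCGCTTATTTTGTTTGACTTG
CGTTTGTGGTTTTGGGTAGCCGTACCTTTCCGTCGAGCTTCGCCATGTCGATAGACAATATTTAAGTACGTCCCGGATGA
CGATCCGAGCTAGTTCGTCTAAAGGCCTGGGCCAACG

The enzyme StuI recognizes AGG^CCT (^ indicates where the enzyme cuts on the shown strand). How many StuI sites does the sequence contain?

1

AGGCCT occurs starting at position 183.
StuI cuts at 1 site.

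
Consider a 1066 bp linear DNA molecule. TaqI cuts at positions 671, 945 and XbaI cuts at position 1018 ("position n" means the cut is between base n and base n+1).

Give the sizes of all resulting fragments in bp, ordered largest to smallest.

671, 274, 73, 48 bp

Combined cut positions (sorted): 671, 945, 1018.
Linear molecule, 3 cuts → 4 fragments:
  671 − 0 = 671 bp
  945 − 671 = 274 bp
  1018 − 945 = 73 bp
  1066 − 1018 = 48 bp
Sorted largest to smallest: 671, 274, 73, 48 bp.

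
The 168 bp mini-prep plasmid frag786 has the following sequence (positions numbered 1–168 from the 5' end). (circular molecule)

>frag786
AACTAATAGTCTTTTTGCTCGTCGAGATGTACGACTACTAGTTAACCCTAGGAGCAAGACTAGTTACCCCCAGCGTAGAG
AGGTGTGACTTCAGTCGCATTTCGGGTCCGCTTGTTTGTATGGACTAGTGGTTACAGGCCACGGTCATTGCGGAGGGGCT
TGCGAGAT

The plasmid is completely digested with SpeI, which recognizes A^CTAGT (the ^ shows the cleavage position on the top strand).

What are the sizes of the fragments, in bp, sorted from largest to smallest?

81, 65, 22 bp

SpeI sites (ACTAGT) start at positions 37, 59, 124.
SpeI cuts after the first base of each site, so after positions 37, 59, 124.
Circular molecule, 3 cuts → 3 fragments:
  38–59 → 22 bp
  60–124 → 65 bp
  125–168 then 1–37 → 44 + 37 = 81 bp
Sorted largest to smallest: 81, 65, 22 bp.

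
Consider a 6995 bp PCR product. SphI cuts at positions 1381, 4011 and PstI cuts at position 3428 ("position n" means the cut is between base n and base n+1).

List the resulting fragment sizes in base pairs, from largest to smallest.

Combined cut positions (sorted): 1381, 3428, 4011.
Linear molecule, 3 cuts → 4 fragments:
  1381 − 0 = 1381 bp
  3428 − 1381 = 2047 bp
  4011 − 3428 = 583 bp
  6995 − 4011 = 2984 bp
Sorted largest to smallest: 2984, 2047, 1381, 583 bp.

2984, 2047, 1381, 583 bp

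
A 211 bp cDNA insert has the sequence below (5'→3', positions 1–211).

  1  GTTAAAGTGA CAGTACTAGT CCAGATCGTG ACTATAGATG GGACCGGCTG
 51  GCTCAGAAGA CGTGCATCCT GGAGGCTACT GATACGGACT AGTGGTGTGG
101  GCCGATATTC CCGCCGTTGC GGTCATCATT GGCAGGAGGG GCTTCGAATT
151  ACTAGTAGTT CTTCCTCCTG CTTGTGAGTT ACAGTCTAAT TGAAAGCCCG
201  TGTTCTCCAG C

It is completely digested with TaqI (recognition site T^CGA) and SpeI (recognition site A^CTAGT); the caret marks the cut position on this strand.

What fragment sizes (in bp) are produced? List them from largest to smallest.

The TaqI site (TCGA) starts at position 144.
TaqI cuts after the first base of each site, so after position 144.
SpeI sites (ACTAGT) start at positions 15, 88, 151.
SpeI cuts after the first base of each site, so after positions 15, 88, 151.
Combined cut positions: 15, 88, 144, 151.
Linear molecule, 4 cuts → 5 fragments:
  1–15 → 15 bp
  16–88 → 73 bp
  89–144 → 56 bp
  145–151 → 7 bp
  152–211 → 60 bp
Sorted largest to smallest: 73, 60, 56, 15, 7 bp.

73, 60, 56, 15, 7 bp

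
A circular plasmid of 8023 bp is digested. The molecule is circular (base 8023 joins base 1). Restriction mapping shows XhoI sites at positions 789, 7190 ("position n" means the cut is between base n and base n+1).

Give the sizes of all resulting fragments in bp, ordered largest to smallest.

6401, 1622 bp

Circular molecule, 2 cuts → 2 fragments:
  7190 − 789 = 6401 bp
  wrap: 8023 − 7190 + 789 = 1622 bp
Sorted largest to smallest: 6401, 1622 bp.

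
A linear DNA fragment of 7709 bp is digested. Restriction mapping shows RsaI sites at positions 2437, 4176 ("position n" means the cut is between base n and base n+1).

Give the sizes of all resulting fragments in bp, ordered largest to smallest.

Linear molecule, 2 cuts → 3 fragments:
  2437 − 0 = 2437 bp
  4176 − 2437 = 1739 bp
  7709 − 4176 = 3533 bp
Sorted largest to smallest: 3533, 2437, 1739 bp.

3533, 2437, 1739 bp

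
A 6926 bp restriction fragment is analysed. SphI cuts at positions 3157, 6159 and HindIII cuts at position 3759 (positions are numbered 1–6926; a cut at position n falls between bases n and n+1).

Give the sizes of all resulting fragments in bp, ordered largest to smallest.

3157, 2400, 767, 602 bp

Combined cut positions (sorted): 3157, 3759, 6159.
Linear molecule, 3 cuts → 4 fragments:
  3157 − 0 = 3157 bp
  3759 − 3157 = 602 bp
  6159 − 3759 = 2400 bp
  6926 − 6159 = 767 bp
Sorted largest to smallest: 3157, 2400, 767, 602 bp.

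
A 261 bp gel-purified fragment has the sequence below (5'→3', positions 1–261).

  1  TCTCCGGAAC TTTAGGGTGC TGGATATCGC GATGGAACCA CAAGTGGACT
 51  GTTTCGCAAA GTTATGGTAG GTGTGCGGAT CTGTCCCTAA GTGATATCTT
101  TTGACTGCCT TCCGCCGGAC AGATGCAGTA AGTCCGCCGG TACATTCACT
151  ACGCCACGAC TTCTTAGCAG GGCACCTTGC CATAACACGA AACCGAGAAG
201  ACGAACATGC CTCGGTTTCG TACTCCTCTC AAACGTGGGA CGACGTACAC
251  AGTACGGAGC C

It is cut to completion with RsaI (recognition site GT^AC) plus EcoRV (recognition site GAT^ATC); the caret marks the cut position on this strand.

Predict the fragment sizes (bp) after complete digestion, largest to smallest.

80, 70, 46, 25, 25, 8, 7 bp

RsaI sites (GTAC) start at positions 140, 220, 245, 252.
RsaI cuts after base 2 of each site, so after positions 141, 221, 246, 253.
EcoRV sites (GATATC) start at positions 23, 93.
EcoRV cuts after base 3 of each site, so after positions 25, 95.
Combined cut positions: 25, 95, 141, 221, 246, 253.
Linear molecule, 6 cuts → 7 fragments:
  1–25 → 25 bp
  26–95 → 70 bp
  96–141 → 46 bp
  142–221 → 80 bp
  222–246 → 25 bp
  247–253 → 7 bp
  254–261 → 8 bp
Sorted largest to smallest: 80, 70, 46, 25, 25, 8, 7 bp.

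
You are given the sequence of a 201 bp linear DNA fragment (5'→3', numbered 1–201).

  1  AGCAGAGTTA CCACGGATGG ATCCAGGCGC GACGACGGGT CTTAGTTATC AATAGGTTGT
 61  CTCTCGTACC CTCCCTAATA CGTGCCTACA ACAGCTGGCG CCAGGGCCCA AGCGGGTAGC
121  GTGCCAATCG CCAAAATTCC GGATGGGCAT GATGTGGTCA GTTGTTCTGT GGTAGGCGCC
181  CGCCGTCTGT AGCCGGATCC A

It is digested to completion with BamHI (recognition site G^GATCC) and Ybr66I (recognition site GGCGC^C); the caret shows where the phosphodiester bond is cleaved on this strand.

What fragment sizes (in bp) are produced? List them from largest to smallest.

BamHI sites (GGATCC) start at positions 19, 195.
BamHI cuts after the first base of each site, so after positions 19, 195.
Ybr66I sites (GGCGCC) start at positions 97, 175.
Ybr66I cuts after base 5 of each site (before the last base), so after positions 101, 179.
Combined cut positions: 19, 101, 179, 195.
Linear molecule, 4 cuts → 5 fragments:
  1–19 → 19 bp
  20–101 → 82 bp
  102–179 → 78 bp
  180–195 → 16 bp
  196–201 → 6 bp
Sorted largest to smallest: 82, 78, 19, 16, 6 bp.

82, 78, 19, 16, 6 bp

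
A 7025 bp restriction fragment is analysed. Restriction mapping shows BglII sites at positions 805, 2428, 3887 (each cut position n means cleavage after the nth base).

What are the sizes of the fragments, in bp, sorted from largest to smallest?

3138, 1623, 1459, 805 bp

Linear molecule, 3 cuts → 4 fragments:
  805 − 0 = 805 bp
  2428 − 805 = 1623 bp
  3887 − 2428 = 1459 bp
  7025 − 3887 = 3138 bp
Sorted largest to smallest: 3138, 1623, 1459, 805 bp.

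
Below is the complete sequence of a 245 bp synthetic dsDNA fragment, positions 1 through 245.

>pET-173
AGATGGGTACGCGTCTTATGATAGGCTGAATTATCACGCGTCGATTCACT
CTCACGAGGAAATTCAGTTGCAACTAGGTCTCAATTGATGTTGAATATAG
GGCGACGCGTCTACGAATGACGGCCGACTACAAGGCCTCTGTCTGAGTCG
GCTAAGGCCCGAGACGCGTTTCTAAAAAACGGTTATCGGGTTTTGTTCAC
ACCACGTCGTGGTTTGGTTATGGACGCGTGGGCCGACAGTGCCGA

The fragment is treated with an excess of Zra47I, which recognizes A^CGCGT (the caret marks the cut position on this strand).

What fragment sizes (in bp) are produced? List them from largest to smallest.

69, 60, 59, 27, 21, 9 bp

Zra47I sites (ACGCGT) start at positions 9, 36, 105, 164, 224.
Zra47I cuts after the first base of each site, so after positions 9, 36, 105, 164, 224.
Linear molecule, 5 cuts → 6 fragments:
  1–9 → 9 bp
  10–36 → 27 bp
  37–105 → 69 bp
  106–164 → 59 bp
  165–224 → 60 bp
  225–245 → 21 bp
Sorted largest to smallest: 69, 60, 59, 27, 21, 9 bp.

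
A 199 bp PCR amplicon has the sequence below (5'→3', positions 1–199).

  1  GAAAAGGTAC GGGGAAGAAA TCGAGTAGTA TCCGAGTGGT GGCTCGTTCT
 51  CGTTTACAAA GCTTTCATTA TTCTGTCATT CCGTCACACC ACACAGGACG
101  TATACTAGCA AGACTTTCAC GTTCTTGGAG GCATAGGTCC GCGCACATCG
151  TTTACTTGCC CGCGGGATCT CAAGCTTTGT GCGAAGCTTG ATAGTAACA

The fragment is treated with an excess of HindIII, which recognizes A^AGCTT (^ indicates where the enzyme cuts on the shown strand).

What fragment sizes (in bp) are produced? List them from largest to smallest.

HindIII sites (AAGCTT) start at positions 59, 172, 184.
HindIII cuts after the first base of each site, so after positions 59, 172, 184.
Linear molecule, 3 cuts → 4 fragments:
  1–59 → 59 bp
  60–172 → 113 bp
  173–184 → 12 bp
  185–199 → 15 bp
Sorted largest to smallest: 113, 59, 15, 12 bp.

113, 59, 15, 12 bp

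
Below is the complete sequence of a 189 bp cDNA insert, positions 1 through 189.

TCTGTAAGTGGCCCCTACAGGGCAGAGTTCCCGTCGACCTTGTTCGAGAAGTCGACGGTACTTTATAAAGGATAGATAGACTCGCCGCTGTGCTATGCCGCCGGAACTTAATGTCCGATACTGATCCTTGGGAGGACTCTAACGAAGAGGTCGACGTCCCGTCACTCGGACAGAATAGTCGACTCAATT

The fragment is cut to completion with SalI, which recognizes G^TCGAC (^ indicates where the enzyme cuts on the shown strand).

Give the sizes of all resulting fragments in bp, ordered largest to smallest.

SalI sites (GTCGAC) start at positions 33, 51, 150, 178.
SalI cuts after the first base of each site, so after positions 33, 51, 150, 178.
Linear molecule, 4 cuts → 5 fragments:
  1–33 → 33 bp
  34–51 → 18 bp
  52–150 → 99 bp
  151–178 → 28 bp
  179–189 → 11 bp
Sorted largest to smallest: 99, 33, 28, 18, 11 bp.

99, 33, 28, 18, 11 bp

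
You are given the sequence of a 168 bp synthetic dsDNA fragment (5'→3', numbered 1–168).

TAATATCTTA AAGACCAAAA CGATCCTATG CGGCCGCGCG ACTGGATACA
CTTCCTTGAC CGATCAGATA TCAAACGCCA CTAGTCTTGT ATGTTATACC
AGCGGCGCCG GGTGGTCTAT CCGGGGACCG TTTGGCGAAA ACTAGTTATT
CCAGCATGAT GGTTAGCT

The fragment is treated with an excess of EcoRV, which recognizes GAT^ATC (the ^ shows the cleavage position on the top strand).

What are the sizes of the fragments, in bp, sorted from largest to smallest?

99, 69 bp

The EcoRV site (GATATC) starts at position 67.
EcoRV cuts after base 3 of each site, so after position 69.
Linear molecule, 1 cut → 2 fragments:
  1–69 → 69 bp
  70–168 → 99 bp
Sorted largest to smallest: 99, 69 bp.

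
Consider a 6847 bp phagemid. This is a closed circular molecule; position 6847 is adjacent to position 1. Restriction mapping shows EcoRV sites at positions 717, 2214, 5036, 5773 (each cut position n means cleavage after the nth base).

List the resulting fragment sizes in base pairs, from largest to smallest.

Circular molecule, 4 cuts → 4 fragments:
  2214 − 717 = 1497 bp
  5036 − 2214 = 2822 bp
  5773 − 5036 = 737 bp
  wrap: 6847 − 5773 + 717 = 1791 bp
Sorted largest to smallest: 2822, 1791, 1497, 737 bp.

2822, 1791, 1497, 737 bp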